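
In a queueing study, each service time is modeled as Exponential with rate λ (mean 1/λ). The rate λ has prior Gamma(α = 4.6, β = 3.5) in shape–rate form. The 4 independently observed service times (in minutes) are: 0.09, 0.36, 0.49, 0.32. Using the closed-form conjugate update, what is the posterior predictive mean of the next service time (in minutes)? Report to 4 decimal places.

0.6263

With a Gamma(shape α, rate β) prior on the exponential rate λ, the posterior after n observations with total T = Σxᵢ is Gamma(α+n, β+T).
Sum of observations T = 1.26 minutes; n = 4.
Posterior: Gamma(4.6+4, 3.5+1.26) = Gamma(8.6, 4.76).
The predictive distribution for the next observation is Lomax; its mean is β/(α−1) = 4.76/7.6 = 0.6263.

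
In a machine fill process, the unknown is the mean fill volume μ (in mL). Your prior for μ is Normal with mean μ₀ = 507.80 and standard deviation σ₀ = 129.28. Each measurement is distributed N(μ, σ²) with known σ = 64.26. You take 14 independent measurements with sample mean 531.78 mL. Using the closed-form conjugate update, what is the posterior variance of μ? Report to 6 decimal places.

For Normal data with known variance σ², a Normal(μ₀, σ₀²) prior on μ is conjugate. Posterior precision = 1/σ₀² + n/σ²; posterior mean is the precision-weighted average of μ₀ and x̄.
σ₀² = 129.28² = 16713.3184, σ² = 64.26² = 4129.3476; σ² + n·σ₀² = 4129.3476 + 14·16713.3184 = 238115.8052.
Posterior precision = 1/σ₀² + n/σ² = 1/16713.3184 + 14/4129.3476 = (σ² + n·σ₀²)/(σ₀²σ²) = 238115.8052/(16713.3184·4129.3476); posterior variance σₙ² = σ₀²σ²/(σ² + n·σ₀²) = 16713.3184·4129.3476/238115.8052 = 289.838388.

289.838388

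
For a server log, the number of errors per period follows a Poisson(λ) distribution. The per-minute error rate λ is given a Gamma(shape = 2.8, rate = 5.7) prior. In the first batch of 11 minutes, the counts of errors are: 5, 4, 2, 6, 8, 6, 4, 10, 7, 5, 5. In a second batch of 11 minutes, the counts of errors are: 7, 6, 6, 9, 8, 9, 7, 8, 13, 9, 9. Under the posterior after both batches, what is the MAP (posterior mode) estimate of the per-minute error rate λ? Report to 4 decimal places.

With a Gamma(shape α, rate β) prior, the Poisson likelihood is conjugate: the posterior is Gamma(α + ΣXᵢ, β + n).
Batch 1: sum of counts S = 62 over n = 11 minutes.
After batch 1: Gamma(α+S, β+n) = Gamma(2.8+62, 5.7+11) = Gamma(64.8, 16.7).
Batch 2: sum of counts S = 91 over n = 11 minutes.
After batch 2: Gamma(α+S, β+n) = Gamma(64.8+91, 16.7+11) = Gamma(155.8, 27.7).
Mode of Gamma(α,β) for α≥1 is (α−1)/β = 154.8/27.7 = 5.5884.

5.5884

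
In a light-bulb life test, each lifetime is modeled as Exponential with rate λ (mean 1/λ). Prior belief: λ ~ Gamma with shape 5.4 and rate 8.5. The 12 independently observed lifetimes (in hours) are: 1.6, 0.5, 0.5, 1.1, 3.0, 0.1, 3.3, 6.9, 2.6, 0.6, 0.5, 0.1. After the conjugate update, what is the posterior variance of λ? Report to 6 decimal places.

With a Gamma(shape α, rate β) prior on the exponential rate λ, the posterior after n observations with total T = Σxᵢ is Gamma(α+n, β+T).
Sum of observations T = 20.8 hours; n = 12.
Posterior: Gamma(5.4+12, 8.5+20.8) = Gamma(17.4, 29.3).
Var = α/β² = 0.020268.

0.020268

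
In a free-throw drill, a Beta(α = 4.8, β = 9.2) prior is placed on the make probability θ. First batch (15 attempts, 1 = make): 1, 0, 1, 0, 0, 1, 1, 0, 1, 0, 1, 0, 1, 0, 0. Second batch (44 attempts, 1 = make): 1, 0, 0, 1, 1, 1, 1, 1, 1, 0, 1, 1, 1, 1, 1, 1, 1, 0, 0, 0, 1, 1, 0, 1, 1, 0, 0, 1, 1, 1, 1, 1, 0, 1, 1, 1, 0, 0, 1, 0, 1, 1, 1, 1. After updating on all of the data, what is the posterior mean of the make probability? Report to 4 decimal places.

0.5863

The Beta prior is conjugate to a Binomial/Bernoulli likelihood; the update adds successes to α and failures to β.
After batch 1: Beta(4.8+7, 9.2+8) = Beta(11.8, 17.2).
After batch 2: Beta(11.8+31, 17.2+13) = Beta(42.8, 30.2).
Posterior mean = α/(α+β) = 42.8/73.0 = 0.5863.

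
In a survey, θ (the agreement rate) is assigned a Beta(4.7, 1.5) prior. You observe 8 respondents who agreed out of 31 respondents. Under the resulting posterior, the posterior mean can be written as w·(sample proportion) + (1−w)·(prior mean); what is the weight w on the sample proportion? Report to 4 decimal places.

The Beta prior is conjugate to a Binomial/Bernoulli likelihood; the update adds successes to α and failures to β.
Posterior mean = (α₀+k)/(α₀+β₀+n) = [n/(α₀+β₀+n)]·(k/n) + [(α₀+β₀)/(α₀+β₀+n)]·α₀/(α₀+β₀), so only n and the prior enter the weight.
The weight on the data is w = n/(α₀+β₀+n) = 31/(4.7+1.5+31) = 31/37.2 = 0.8333.

0.8333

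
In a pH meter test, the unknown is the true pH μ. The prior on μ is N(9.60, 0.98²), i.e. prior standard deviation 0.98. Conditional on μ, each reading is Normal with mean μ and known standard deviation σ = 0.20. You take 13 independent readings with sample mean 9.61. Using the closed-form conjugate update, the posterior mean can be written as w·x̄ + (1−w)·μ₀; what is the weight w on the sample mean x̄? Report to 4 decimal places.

For Normal data with known variance σ², a Normal(μ₀, σ₀²) prior on μ is conjugate. Posterior precision = 1/σ₀² + n/σ²; posterior mean is the precision-weighted average of μ₀ and x̄.
σ₀² = 0.98² = 0.9604, σ² = 0.20² = 0.04. Prior precision 1/σ₀² = 1/0.9604; data precision n/σ² = 13/0.04.
w = (n/σ²)/(1/σ₀² + n/σ²) = n·σ₀²/(σ² + n·σ₀²) = 13·0.9604/(0.04 + 13·0.9604) = 12.4852/12.5252 = 0.9968.

0.9968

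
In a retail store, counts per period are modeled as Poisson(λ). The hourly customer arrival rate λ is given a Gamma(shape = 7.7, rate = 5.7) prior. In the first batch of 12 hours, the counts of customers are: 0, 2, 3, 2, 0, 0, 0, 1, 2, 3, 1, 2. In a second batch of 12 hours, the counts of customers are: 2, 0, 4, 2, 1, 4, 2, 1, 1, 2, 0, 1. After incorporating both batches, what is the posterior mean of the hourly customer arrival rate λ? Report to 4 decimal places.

1.4714

With a Gamma(shape α, rate β) prior, the Poisson likelihood is conjugate: the posterior is Gamma(α + ΣXᵢ, β + n).
Batch 1: sum of counts S = 16 over n = 12 hours.
After batch 1: Gamma(α+S, β+n) = Gamma(7.7+16, 5.7+12) = Gamma(23.7, 17.7).
Batch 2: sum of counts S = 20 over n = 12 hours.
After batch 2: Gamma(α+S, β+n) = Gamma(23.7+20, 17.7+12) = Gamma(43.7, 29.7).
Posterior mean = α/β = 43.7/29.7 = 1.4714.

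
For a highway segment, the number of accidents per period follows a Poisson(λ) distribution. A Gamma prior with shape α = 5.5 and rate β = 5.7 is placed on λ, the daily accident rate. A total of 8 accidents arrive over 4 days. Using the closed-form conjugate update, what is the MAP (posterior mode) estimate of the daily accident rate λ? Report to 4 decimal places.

With a Gamma(shape α, rate β) prior, the Poisson likelihood is conjugate: the posterior is Gamma(α + ΣXᵢ, β + n).
Posterior: Gamma(α+S, β+n) = Gamma(5.5+8, 5.7+4) = Gamma(13.5, 9.7).
Mode of Gamma(α,β) for α≥1 is (α−1)/β = 12.5/9.7 = 1.2887.

1.2887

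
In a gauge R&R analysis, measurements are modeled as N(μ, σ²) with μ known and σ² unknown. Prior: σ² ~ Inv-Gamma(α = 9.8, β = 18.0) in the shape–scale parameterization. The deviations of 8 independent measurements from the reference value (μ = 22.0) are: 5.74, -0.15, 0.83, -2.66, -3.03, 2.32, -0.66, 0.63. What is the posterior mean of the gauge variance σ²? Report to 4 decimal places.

3.5988

With known mean μ and an Inverse-Gamma(α, β) prior on σ², the Normal likelihood is conjugate: posterior is Inv-Gamma(α + n/2, β + Σ(xᵢ−μ)²/2).
Σ(xᵢ−μ)² = (5.74)² + (-0.15)² + (0.83)² + (-2.66)² + (-3.03)² + (2.32)² + (-0.66)² + (0.63)² = 56.1304.
Posterior: Inv-Gamma(9.8 + 8/2, 18.0 + 56.1304/2) = Inv-Gamma(13.80, 46.06520).
E[σ²|data] = β/(α−1) = 46.06520/12.80 = 3.5988.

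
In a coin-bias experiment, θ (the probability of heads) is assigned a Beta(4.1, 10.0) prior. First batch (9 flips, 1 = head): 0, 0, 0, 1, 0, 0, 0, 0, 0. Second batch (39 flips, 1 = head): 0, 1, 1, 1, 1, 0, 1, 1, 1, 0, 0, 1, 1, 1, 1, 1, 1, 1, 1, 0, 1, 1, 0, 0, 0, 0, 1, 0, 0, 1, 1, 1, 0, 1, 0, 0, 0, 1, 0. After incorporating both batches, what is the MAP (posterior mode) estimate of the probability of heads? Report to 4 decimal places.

The Beta prior is conjugate to a Binomial/Bernoulli likelihood; the update adds successes to α and failures to β.
After batch 1: Beta(4.1+1, 10.0+8) = Beta(5.1, 18.0).
After batch 2: Beta(5.1+23, 18.0+16) = Beta(28.1, 34.0).
Mode of Beta(a,b) for a,b>1 is (a−1)/(a+b−2) = 27.1/60.1 = 0.4509.

0.4509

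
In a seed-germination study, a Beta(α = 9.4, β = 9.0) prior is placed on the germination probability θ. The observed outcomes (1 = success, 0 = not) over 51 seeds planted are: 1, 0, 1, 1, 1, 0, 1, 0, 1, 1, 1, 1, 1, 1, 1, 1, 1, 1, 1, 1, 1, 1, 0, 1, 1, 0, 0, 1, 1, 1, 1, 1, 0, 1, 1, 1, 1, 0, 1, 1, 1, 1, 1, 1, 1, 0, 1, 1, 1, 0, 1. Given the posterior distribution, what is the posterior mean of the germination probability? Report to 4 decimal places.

0.7262

The Beta prior is conjugate to a Binomial/Bernoulli likelihood; the update adds successes to α and failures to β.
Posterior: Beta(α+k, β+n−k) = Beta(9.4+41, 9.0+10) = Beta(50.4, 19.0).
Posterior mean = α/(α+β) = 50.4/69.4 = 0.7262.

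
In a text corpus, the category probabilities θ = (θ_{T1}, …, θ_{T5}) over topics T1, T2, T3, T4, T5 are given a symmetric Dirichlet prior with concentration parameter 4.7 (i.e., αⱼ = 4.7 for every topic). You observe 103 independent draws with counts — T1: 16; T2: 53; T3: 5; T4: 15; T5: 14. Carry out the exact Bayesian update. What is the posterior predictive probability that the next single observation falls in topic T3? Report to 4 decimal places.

The Dirichlet prior is conjugate to the Multinomial likelihood: each posterior αⱼ = prior αⱼ + observed count nⱼ.
Posterior concentration: (20.7, 57.7, 9.7, 19.7, 18.7), total = 126.5.
P(next = T3 | data) = α_{T3}/Σα = 0.0767.

0.0767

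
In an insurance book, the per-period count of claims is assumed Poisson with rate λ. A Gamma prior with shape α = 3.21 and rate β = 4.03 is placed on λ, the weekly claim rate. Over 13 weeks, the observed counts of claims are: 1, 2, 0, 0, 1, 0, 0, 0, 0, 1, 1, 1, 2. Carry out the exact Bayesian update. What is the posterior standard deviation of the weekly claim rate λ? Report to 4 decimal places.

With a Gamma(shape α, rate β) prior, the Poisson likelihood is conjugate: the posterior is Gamma(α + ΣXᵢ, β + n).
Sum of counts S = 9 over n = 13 weeks.
Posterior: Gamma(α+S, β+n) = Gamma(3.21+9, 4.03+13) = Gamma(12.21, 17.03).
SD = √α/β = √12.21/17.03 = 0.2052.

0.2052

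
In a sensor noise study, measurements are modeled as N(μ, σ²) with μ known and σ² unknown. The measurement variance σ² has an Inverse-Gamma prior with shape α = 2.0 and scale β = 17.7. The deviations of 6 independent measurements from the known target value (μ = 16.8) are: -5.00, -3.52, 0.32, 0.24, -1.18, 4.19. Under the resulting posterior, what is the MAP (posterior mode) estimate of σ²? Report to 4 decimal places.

With known mean μ and an Inverse-Gamma(α, β) prior on σ², the Normal likelihood is conjugate: posterior is Inv-Gamma(α + n/2, β + Σ(xᵢ−μ)²/2).
Σ(xᵢ−μ)² = (-5.00)² + (-3.52)² + (0.32)² + (0.24)² + (-1.18)² + (4.19)² = 56.4989.
Posterior: Inv-Gamma(2.0 + 6/2, 17.7 + 56.4989/2) = Inv-Gamma(5.00, 45.94945).
Mode = β/(α+1) = 45.94945/6.00 = 7.6582.

7.6582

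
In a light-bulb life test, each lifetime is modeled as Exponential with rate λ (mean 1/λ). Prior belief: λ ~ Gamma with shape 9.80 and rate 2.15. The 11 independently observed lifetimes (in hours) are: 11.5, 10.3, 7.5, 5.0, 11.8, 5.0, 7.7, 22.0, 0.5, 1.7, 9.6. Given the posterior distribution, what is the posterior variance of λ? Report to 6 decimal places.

0.002317

With a Gamma(shape α, rate β) prior on the exponential rate λ, the posterior after n observations with total T = Σxᵢ is Gamma(α+n, β+T).
Sum of observations T = 92.6 hours; n = 11.
Posterior: Gamma(9.80+11, 2.15+92.6) = Gamma(20.80, 94.75).
Var = α/β² = 0.002317.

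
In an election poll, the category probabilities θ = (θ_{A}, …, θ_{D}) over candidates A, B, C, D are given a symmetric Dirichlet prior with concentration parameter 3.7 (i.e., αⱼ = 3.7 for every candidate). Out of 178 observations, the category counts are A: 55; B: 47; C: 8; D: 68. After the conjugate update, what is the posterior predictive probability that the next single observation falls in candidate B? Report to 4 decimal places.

The Dirichlet prior is conjugate to the Multinomial likelihood: each posterior αⱼ = prior αⱼ + observed count nⱼ.
Posterior concentration: (58.7, 50.7, 11.7, 71.7), total = 192.8.
P(next = B | data) = α_{B}/Σα = 0.2630.

0.2630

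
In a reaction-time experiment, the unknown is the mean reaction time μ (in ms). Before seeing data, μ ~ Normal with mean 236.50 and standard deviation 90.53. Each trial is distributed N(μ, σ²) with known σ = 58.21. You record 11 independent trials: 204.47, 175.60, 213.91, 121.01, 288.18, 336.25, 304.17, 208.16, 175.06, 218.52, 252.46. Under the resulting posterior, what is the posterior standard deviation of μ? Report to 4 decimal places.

17.2302

For Normal data with known variance σ², a Normal(μ₀, σ₀²) prior on μ is conjugate. Posterior precision = 1/σ₀² + n/σ²; posterior mean is the precision-weighted average of μ₀ and x̄.
σ₀² = 90.53² = 8195.6809, σ² = 58.21² = 3388.4041; σ² + n·σ₀² = 3388.4041 + 11·8195.6809 = 93540.894.
Posterior precision = 1/σ₀² + n/σ² = 1/8195.6809 + 11/3388.4041 = (σ² + n·σ₀²)/(σ₀²σ²) = 93540.894/(8195.6809·3388.4041); posterior variance σₙ² = σ₀²σ²/(σ² + n·σ₀²) = 8195.6809·3388.4041/93540.894 = 296.878484.
Posterior SD = √σₙ² = √(8195.6809·3388.4041/93540.894) = 17.2302.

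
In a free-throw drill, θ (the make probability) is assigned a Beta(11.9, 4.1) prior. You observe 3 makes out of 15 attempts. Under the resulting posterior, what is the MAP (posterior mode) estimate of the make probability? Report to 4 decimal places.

0.4793

The Beta prior is conjugate to a Binomial/Bernoulli likelihood; the update adds successes to α and failures to β.
Posterior: Beta(α+k, β+n−k) = Beta(11.9+3, 4.1+12) = Beta(14.9, 16.1).
Mode of Beta(a,b) for a,b>1 is (a−1)/(a+b−2) = 13.9/29.0 = 0.4793.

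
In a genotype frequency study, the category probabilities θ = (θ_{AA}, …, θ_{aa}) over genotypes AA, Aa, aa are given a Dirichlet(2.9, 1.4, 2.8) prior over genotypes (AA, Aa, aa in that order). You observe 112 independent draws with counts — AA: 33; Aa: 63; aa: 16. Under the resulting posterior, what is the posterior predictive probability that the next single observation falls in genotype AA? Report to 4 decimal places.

0.3014

The Dirichlet prior is conjugate to the Multinomial likelihood: each posterior αⱼ = prior αⱼ + observed count nⱼ.
Posterior concentration: (35.9, 64.4, 18.8), total = 119.1.
P(next = AA | data) = α_{AA}/Σα = 0.3014.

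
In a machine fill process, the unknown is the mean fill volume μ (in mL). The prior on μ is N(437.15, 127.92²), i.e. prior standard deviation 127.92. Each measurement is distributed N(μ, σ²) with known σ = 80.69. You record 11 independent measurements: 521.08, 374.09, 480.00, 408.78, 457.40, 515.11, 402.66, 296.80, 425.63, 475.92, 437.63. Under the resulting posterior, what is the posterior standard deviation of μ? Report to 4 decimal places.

23.9005

For Normal data with known variance σ², a Normal(μ₀, σ₀²) prior on μ is conjugate. Posterior precision = 1/σ₀² + n/σ²; posterior mean is the precision-weighted average of μ₀ and x̄.
σ₀² = 127.92² = 16363.5264, σ² = 80.69² = 6510.8761; σ² + n·σ₀² = 6510.8761 + 11·16363.5264 = 186509.6665.
Posterior precision = 1/σ₀² + n/σ² = 1/16363.5264 + 11/6510.8761 = (σ² + n·σ₀²)/(σ₀²σ²) = 186509.6665/(16363.5264·6510.8761); posterior variance σₙ² = σ₀²σ²/(σ² + n·σ₀²) = 16363.5264·6510.8761/186509.6665 = 571.235234.
Posterior SD = √σₙ² = √(16363.5264·6510.8761/186509.6665) = 23.9005.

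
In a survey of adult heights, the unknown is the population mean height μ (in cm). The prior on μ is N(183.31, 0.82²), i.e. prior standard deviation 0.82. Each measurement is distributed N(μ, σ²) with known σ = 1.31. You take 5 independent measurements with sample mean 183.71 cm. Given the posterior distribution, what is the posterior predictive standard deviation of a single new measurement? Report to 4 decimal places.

For Normal data with known variance σ², a Normal(μ₀, σ₀²) prior on μ is conjugate. Posterior precision = 1/σ₀² + n/σ²; posterior mean is the precision-weighted average of μ₀ and x̄.
σ₀² = 0.82² = 0.6724, σ² = 1.31² = 1.7161; σ² + n·σ₀² = 1.7161 + 5·0.6724 = 5.0781.
Posterior precision = 1/σ₀² + n/σ² = 1/0.6724 + 5/1.7161 = (σ² + n·σ₀²)/(σ₀²σ²) = 5.0781/(0.6724·1.7161); posterior variance σₙ² = σ₀²σ²/(σ² + n·σ₀²) = 0.6724·1.7161/5.0781 = 0.227232.
Predictive variance for one new observation = σₙ² + σ² = 0.6724·1.7161/5.0781 + 1.7161 = σ²·(σ₀² + 5.0781)/5.0781 = 1.7161·5.7505/5.0781 = 1.943332; SD = √(1.7161·5.7505/5.0781) = 1.3940.

1.3940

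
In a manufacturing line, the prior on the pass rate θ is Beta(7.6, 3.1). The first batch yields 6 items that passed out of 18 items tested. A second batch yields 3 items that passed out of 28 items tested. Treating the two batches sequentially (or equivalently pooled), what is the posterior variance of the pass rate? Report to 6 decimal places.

0.003588

The Beta prior is conjugate to a Binomial/Bernoulli likelihood; the update adds successes to α and failures to β.
After batch 1: Beta(7.6+6, 3.1+12) = Beta(13.6, 15.1).
After batch 2: Beta(13.6+3, 15.1+25) = Beta(16.6, 40.1).
Var = αβ/((α+β)²(α+β+1)) = 16.6·40.1/(56.7²·57.7) = 0.003588.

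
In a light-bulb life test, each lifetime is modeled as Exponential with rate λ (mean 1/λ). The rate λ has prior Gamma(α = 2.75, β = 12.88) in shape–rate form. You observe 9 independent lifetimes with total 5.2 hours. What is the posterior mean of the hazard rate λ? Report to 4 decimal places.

0.6499

With a Gamma(shape α, rate β) prior on the exponential rate λ, the posterior after n observations with total T = Σxᵢ is Gamma(α+n, β+T).
Posterior: Gamma(2.75+9, 12.88+5.2) = Gamma(11.75, 18.08).
Posterior mean of λ = α/β = 11.75/18.08 = 0.6499.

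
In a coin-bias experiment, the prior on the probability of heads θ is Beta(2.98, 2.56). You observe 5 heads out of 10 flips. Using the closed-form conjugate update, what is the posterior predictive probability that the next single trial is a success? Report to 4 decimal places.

The Beta prior is conjugate to a Binomial/Bernoulli likelihood; the update adds successes to α and failures to β.
Posterior: Beta(α+k, β+n−k) = Beta(2.98+5, 2.56+5) = Beta(7.98, 7.56).
For a single future Bernoulli trial, P(success | data) = α/(α+β) = 0.5135.

0.5135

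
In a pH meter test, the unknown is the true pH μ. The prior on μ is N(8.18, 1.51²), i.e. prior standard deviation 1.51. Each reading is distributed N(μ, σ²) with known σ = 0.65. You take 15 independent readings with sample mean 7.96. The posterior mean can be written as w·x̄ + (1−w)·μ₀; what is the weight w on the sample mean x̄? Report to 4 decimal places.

For Normal data with known variance σ², a Normal(μ₀, σ₀²) prior on μ is conjugate. Posterior precision = 1/σ₀² + n/σ²; posterior mean is the precision-weighted average of μ₀ and x̄.
σ₀² = 1.51² = 2.2801, σ² = 0.65² = 0.4225. Prior precision 1/σ₀² = 1/2.2801; data precision n/σ² = 15/0.4225.
w = (n/σ²)/(1/σ₀² + n/σ²) = n·σ₀²/(σ² + n·σ₀²) = 15·2.2801/(0.4225 + 15·2.2801) = 34.2015/34.624 = 0.9878.

0.9878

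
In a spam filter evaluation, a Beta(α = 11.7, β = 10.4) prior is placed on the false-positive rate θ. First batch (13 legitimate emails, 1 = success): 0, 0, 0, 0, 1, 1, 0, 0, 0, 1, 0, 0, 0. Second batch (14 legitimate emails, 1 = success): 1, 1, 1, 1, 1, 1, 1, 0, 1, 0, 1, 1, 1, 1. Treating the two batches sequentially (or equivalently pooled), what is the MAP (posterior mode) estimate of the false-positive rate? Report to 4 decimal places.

The Beta prior is conjugate to a Binomial/Bernoulli likelihood; the update adds successes to α and failures to β.
After batch 1: Beta(11.7+3, 10.4+10) = Beta(14.7, 20.4).
After batch 2: Beta(14.7+12, 20.4+2) = Beta(26.7, 22.4).
Mode of Beta(a,b) for a,b>1 is (a−1)/(a+b−2) = 25.7/47.1 = 0.5456.

0.5456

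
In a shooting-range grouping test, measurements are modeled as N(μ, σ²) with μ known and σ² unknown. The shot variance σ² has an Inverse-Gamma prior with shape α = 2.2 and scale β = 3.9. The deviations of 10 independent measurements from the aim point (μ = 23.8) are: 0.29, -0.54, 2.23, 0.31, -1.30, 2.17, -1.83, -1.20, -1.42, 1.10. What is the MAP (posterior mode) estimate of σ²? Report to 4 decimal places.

1.6865

With known mean μ and an Inverse-Gamma(α, β) prior on σ², the Normal likelihood is conjugate: posterior is Inv-Gamma(α + n/2, β + Σ(xᵢ−μ)²/2).
Σ(xᵢ−μ)² = (0.29)² + (-0.54)² + (2.23)² + (0.31)² + (-1.30)² + (2.17)² + (-1.83)² + (-1.20)² + (-1.42)² + (1.10)² = 19.8589.
Posterior: Inv-Gamma(2.2 + 10/2, 3.9 + 19.8589/2) = Inv-Gamma(7.20, 13.82945).
Mode = β/(α+1) = 13.82945/8.20 = 1.6865.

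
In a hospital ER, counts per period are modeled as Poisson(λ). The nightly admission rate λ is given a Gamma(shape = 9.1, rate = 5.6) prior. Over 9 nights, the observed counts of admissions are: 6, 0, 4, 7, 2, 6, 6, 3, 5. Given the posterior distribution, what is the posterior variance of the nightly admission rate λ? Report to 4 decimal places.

0.2257

With a Gamma(shape α, rate β) prior, the Poisson likelihood is conjugate: the posterior is Gamma(α + ΣXᵢ, β + n).
Sum of counts S = 39 over n = 9 nights.
Posterior: Gamma(α+S, β+n) = Gamma(9.1+39, 5.6+9) = Gamma(48.1, 14.6).
Var = α/β² = 48.1/14.6² = 0.2257.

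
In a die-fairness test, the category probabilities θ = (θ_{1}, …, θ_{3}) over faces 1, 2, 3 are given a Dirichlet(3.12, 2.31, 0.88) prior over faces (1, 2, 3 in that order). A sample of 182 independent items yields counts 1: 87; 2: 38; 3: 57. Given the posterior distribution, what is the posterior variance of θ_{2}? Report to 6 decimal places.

The Dirichlet prior is conjugate to the Multinomial likelihood: each posterior αⱼ = prior αⱼ + observed count nⱼ.
Posterior concentration: (90.12, 40.31, 57.88), total = 188.31.
Var[θ_j] = α_j(Σα−α_j)/((Σα)²(Σα+1)) = 40.31·148.00/(188.31²·189.31) = 0.000889.

0.000889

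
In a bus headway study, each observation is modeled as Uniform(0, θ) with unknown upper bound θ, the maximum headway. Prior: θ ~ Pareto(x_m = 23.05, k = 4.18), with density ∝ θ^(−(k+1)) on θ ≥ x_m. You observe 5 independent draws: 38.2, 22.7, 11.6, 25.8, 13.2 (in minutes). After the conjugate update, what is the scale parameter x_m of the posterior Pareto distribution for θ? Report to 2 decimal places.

A Pareto(scale x_m, shape k) prior on the upper bound θ of Uniform(0, θ) is conjugate: posterior is Pareto(max(x_m, max xᵢ), k + n).
Sample maximum = 38.2; prior scale x_m = 23.05 → posterior scale = max = 38.20.
Posterior shape = 4.18 + 5 = 9.18.
Posterior scale x_m = 38.20.

38.20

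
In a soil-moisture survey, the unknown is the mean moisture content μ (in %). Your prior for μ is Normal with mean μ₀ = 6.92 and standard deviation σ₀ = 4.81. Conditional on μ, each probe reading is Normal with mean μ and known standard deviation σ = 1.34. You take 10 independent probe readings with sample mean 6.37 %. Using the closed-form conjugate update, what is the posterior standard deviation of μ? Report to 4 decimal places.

For Normal data with known variance σ², a Normal(μ₀, σ₀²) prior on μ is conjugate. Posterior precision = 1/σ₀² + n/σ²; posterior mean is the precision-weighted average of μ₀ and x̄.
σ₀² = 4.81² = 23.1361, σ² = 1.34² = 1.7956; σ² + n·σ₀² = 1.7956 + 10·23.1361 = 233.1566.
Posterior precision = 1/σ₀² + n/σ² = 1/23.1361 + 10/1.7956 = (σ² + n·σ₀²)/(σ₀²σ²) = 233.1566/(23.1361·1.7956); posterior variance σₙ² = σ₀²σ²/(σ² + n·σ₀²) = 23.1361·1.7956/233.1566 = 0.178177.
Posterior SD = √σₙ² = √(23.1361·1.7956/233.1566) = 0.4221.

0.4221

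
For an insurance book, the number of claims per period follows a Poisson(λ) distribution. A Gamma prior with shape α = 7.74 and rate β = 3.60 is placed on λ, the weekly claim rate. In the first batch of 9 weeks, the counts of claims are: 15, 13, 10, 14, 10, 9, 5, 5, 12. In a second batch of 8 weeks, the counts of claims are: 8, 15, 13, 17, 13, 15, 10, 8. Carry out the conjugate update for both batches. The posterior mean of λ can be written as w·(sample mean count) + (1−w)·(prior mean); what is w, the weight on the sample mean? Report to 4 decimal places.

0.8252

With a Gamma(shape α, rate β) prior, the Poisson likelihood is conjugate: the posterior is Gamma(α + ΣXᵢ, β + n).
Total number of weeks: n = 9 + 8 = 17.
Posterior mean = (α₀+S)/(β₀+n) = [n/(β₀+n)]·(S/n) + [β₀/(β₀+n)]·(α₀/β₀), so only n and β₀ enter the weight.
Weight on data w = n/(β₀+n) = 17/(3.60+17) = 17/20.60 = 0.8252.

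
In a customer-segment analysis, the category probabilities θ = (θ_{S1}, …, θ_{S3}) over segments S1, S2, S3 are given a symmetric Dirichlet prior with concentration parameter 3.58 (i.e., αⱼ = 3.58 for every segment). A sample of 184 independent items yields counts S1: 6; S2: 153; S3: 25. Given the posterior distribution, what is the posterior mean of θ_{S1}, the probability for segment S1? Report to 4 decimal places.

0.0492

The Dirichlet prior is conjugate to the Multinomial likelihood: each posterior αⱼ = prior αⱼ + observed count nⱼ.
Posterior concentration: (9.58, 156.58, 28.58), total = 194.74.
E[θ_{S1}|data] = α_{S1}/Σα = 9.58/194.74 = 0.0492.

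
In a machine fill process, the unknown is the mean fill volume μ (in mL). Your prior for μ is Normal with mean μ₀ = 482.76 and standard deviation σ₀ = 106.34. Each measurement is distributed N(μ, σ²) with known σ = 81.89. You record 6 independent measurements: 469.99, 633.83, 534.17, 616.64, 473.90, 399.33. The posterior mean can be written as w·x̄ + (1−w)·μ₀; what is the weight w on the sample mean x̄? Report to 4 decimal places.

0.9101

For Normal data with known variance σ², a Normal(μ₀, σ₀²) prior on μ is conjugate. Posterior precision = 1/σ₀² + n/σ²; posterior mean is the precision-weighted average of μ₀ and x̄.
σ₀² = 106.34² = 11308.1956, σ² = 81.89² = 6705.9721. Prior precision 1/σ₀² = 1/11308.1956; data precision n/σ² = 6/6705.9721.
w = (n/σ²)/(1/σ₀² + n/σ²) = n·σ₀²/(σ² + n·σ₀²) = 6·11308.1956/(6705.9721 + 6·11308.1956) = 67849.1736/74555.1457 = 0.9101.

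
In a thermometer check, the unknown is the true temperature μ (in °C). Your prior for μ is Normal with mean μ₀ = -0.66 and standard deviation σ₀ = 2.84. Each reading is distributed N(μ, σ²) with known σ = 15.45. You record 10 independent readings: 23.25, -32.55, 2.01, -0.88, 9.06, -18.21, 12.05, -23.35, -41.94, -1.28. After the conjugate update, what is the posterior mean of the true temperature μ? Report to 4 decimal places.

For Normal data with known variance σ², a Normal(μ₀, σ₀²) prior on μ is conjugate. Posterior precision = 1/σ₀² + n/σ²; posterior mean is the precision-weighted average of μ₀ and x̄.
Σxᵢ = 23.25 + (-32.55) + 2.01 + (-0.88) + 9.06 + (-18.21) + 12.05 + (-23.35) + (-41.94) + (-1.28) = -71.84, so n·x̄ = -71.84.
σ₀² = 2.84² = 8.0656, σ² = 15.45² = 238.7025; σ² + n·σ₀² = 238.7025 + 10·8.0656 = 319.3585.
Posterior mean = (μ₀/σ₀² + n·x̄/σ²)/(1/σ₀² + n/σ²) = (σ²·μ₀ + σ₀²·n·x̄)/(σ² + n·σ₀²) = (238.7025·(-0.66) + 8.0656·(-71.84))/319.3585 = -736.976354/319.3585 = -2.3077.

-2.3077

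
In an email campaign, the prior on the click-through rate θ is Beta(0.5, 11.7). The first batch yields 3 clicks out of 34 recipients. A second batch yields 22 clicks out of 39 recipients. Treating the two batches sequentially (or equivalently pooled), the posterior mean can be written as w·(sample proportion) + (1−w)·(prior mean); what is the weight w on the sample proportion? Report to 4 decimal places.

The Beta prior is conjugate to a Binomial/Bernoulli likelihood; the update adds successes to α and failures to β.
Total number of recipients: n = 34 + 39 = 73.
Posterior mean = (α₀+k)/(α₀+β₀+n) = [n/(α₀+β₀+n)]·(k/n) + [(α₀+β₀)/(α₀+β₀+n)]·α₀/(α₀+β₀), so only n and the prior enter the weight.
The weight on the data is w = n/(α₀+β₀+n) = 73/(0.5+11.7+73) = 73/85.2 = 0.8568.

0.8568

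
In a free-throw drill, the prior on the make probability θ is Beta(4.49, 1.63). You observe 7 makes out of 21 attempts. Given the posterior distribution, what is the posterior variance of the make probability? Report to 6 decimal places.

0.008683

The Beta prior is conjugate to a Binomial/Bernoulli likelihood; the update adds successes to α and failures to β.
Posterior: Beta(α+k, β+n−k) = Beta(4.49+7, 1.63+14) = Beta(11.49, 15.63).
Var = αβ/((α+β)²(α+β+1)) = 11.49·15.63/(27.12²·28.12) = 0.008683.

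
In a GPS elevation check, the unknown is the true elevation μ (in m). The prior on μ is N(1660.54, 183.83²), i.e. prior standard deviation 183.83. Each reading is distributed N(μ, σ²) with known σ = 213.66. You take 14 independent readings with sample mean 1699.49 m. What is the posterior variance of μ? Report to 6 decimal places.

For Normal data with known variance σ², a Normal(μ₀, σ₀²) prior on μ is conjugate. Posterior precision = 1/σ₀² + n/σ²; posterior mean is the precision-weighted average of μ₀ and x̄.
σ₀² = 183.83² = 33793.4689, σ² = 213.66² = 45650.5956; σ² + n·σ₀² = 45650.5956 + 14·33793.4689 = 518759.1602.
Posterior precision = 1/σ₀² + n/σ² = 1/33793.4689 + 14/45650.5956 = (σ² + n·σ₀²)/(σ₀²σ²) = 518759.1602/(33793.4689·45650.5956); posterior variance σₙ² = σ₀²σ²/(σ² + n·σ₀²) = 33793.4689·45650.5956/518759.1602 = 2973.811551.

2973.811551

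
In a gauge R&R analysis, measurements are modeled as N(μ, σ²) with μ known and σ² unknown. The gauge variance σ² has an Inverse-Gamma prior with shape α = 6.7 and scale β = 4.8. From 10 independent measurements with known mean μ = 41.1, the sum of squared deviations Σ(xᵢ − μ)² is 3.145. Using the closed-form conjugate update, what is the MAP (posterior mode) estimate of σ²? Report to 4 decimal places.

With known mean μ and an Inverse-Gamma(α, β) prior on σ², the Normal likelihood is conjugate: posterior is Inv-Gamma(α + n/2, β + Σ(xᵢ−μ)²/2).
Posterior: Inv-Gamma(6.7 + 10/2, 4.8 + 3.145/2) = Inv-Gamma(11.70, 6.3725).
Mode = β/(α+1) = 6.3725/12.70 = 0.5018.

0.5018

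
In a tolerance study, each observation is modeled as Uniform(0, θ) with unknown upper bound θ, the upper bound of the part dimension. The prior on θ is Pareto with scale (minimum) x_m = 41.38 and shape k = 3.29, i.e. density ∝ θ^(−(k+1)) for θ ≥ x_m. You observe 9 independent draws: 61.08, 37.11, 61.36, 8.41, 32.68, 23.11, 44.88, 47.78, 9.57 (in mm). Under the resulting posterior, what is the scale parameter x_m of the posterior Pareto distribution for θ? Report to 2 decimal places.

A Pareto(scale x_m, shape k) prior on the upper bound θ of Uniform(0, θ) is conjugate: posterior is Pareto(max(x_m, max xᵢ), k + n).
Sample maximum = 61.36; prior scale x_m = 41.38 → posterior scale = max = 61.36.
Posterior shape = 3.29 + 9 = 12.29.
Posterior scale x_m = 61.36.

61.36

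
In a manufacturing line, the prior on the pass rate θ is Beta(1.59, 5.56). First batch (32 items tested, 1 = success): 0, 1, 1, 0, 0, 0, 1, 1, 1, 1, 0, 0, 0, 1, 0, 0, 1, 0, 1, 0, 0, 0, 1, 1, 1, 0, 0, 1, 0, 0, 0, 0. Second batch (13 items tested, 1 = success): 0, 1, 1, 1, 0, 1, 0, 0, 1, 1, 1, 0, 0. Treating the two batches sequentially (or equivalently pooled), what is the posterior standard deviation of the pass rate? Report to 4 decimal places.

0.0676

The Beta prior is conjugate to a Binomial/Bernoulli likelihood; the update adds successes to α and failures to β.
After batch 1: Beta(1.59+13, 5.56+19) = Beta(14.59, 24.56).
After batch 2: Beta(14.59+7, 24.56+6) = Beta(21.59, 30.56).
Var = αβ/((α+β)²(α+β+1)) = 21.59·30.56/(52.15²·53.15) = 0.00456451; SD = √0.00456451 = 0.0676.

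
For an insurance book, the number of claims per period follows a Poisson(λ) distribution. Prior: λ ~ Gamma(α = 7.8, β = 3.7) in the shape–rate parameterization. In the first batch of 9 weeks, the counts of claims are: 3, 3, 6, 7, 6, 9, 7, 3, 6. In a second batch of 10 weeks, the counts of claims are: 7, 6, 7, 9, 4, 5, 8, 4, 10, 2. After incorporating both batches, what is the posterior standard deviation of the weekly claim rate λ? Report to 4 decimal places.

With a Gamma(shape α, rate β) prior, the Poisson likelihood is conjugate: the posterior is Gamma(α + ΣXᵢ, β + n).
Batch 1: sum of counts S = 50 over n = 9 weeks.
After batch 1: Gamma(α+S, β+n) = Gamma(7.8+50, 3.7+9) = Gamma(57.8, 12.7).
Batch 2: sum of counts S = 62 over n = 10 weeks.
After batch 2: Gamma(α+S, β+n) = Gamma(57.8+62, 12.7+10) = Gamma(119.8, 22.7).
SD = √α/β = √119.8/22.7 = 0.4822.

0.4822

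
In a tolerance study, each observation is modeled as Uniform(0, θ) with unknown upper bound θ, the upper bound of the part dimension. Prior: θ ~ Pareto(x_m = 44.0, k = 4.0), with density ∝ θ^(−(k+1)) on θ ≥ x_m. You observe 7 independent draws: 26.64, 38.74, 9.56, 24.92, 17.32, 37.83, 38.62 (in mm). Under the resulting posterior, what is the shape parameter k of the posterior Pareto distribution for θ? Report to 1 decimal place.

11.0

A Pareto(scale x_m, shape k) prior on the upper bound θ of Uniform(0, θ) is conjugate: posterior is Pareto(max(x_m, max xᵢ), k + n).
Sample maximum = 38.74; prior scale x_m = 44.0 → posterior scale = max = 44.00.
Posterior shape = 4.0 + 7 = 11.0.
Posterior shape k = 11.0.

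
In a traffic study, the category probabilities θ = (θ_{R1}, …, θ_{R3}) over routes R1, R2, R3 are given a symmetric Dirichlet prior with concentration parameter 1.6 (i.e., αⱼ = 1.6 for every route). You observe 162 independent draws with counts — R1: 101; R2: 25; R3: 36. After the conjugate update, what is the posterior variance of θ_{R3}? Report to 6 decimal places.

0.001041

The Dirichlet prior is conjugate to the Multinomial likelihood: each posterior αⱼ = prior αⱼ + observed count nⱼ.
Posterior concentration: (102.6, 26.6, 37.6), total = 166.8.
Var[θ_j] = α_j(Σα−α_j)/((Σα)²(Σα+1)) = 37.6·129.2/(166.8²·167.8) = 0.001041.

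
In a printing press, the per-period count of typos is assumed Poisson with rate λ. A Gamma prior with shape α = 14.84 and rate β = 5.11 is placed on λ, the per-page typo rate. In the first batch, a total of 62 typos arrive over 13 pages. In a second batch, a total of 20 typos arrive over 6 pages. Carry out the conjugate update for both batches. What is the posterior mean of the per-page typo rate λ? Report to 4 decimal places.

With a Gamma(shape α, rate β) prior, the Poisson likelihood is conjugate: the posterior is Gamma(α + ΣXᵢ, β + n).
After batch 1: Gamma(α+S, β+n) = Gamma(14.84+62, 5.11+13) = Gamma(76.84, 18.11).
After batch 2: Gamma(α+S, β+n) = Gamma(76.84+20, 18.11+6) = Gamma(96.84, 24.11).
Posterior mean = α/β = 96.84/24.11 = 4.0166.

4.0166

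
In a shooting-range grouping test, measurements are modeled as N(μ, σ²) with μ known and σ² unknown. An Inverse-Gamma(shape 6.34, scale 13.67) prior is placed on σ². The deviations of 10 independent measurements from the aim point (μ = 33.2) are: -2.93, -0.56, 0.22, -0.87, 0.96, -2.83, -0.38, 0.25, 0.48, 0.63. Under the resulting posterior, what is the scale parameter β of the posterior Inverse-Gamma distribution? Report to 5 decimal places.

23.40425

With known mean μ and an Inverse-Gamma(α, β) prior on σ², the Normal likelihood is conjugate: posterior is Inv-Gamma(α + n/2, β + Σ(xᵢ−μ)²/2).
Σ(xᵢ−μ)² = (-2.93)² + (-0.56)² + (0.22)² + (-0.87)² + (0.96)² + (-2.83)² + (-0.38)² + (0.25)² + (0.48)² + (0.63)² = 19.4685.
Posterior: Inv-Gamma(6.34 + 10/2, 13.67 + 19.4685/2) = Inv-Gamma(11.34, 23.40425).
Posterior β = 23.40425.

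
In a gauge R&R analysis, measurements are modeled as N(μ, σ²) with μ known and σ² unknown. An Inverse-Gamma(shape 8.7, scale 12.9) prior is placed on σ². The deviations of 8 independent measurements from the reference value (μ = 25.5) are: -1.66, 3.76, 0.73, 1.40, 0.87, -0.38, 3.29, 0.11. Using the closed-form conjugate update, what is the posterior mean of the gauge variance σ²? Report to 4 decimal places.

2.4326

With known mean μ and an Inverse-Gamma(α, β) prior on σ², the Normal likelihood is conjugate: posterior is Inv-Gamma(α + n/2, β + Σ(xᵢ−μ)²/2).
Σ(xᵢ−μ)² = (-1.66)² + (3.76)² + (0.73)² + (1.40)² + (0.87)² + (-0.38)² + (3.29)² + (0.11)² = 31.1236.
Posterior: Inv-Gamma(8.7 + 8/2, 12.9 + 31.1236/2) = Inv-Gamma(12.70, 28.46180).
E[σ²|data] = β/(α−1) = 28.46180/11.70 = 2.4326.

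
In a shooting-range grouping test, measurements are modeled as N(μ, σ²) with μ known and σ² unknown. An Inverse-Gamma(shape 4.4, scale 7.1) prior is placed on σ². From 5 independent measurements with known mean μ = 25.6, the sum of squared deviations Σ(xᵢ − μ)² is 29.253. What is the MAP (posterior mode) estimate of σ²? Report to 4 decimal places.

2.7502

With known mean μ and an Inverse-Gamma(α, β) prior on σ², the Normal likelihood is conjugate: posterior is Inv-Gamma(α + n/2, β + Σ(xᵢ−μ)²/2).
Posterior: Inv-Gamma(4.4 + 5/2, 7.1 + 29.253/2) = Inv-Gamma(6.90, 21.7265).
Mode = β/(α+1) = 21.7265/7.90 = 2.7502.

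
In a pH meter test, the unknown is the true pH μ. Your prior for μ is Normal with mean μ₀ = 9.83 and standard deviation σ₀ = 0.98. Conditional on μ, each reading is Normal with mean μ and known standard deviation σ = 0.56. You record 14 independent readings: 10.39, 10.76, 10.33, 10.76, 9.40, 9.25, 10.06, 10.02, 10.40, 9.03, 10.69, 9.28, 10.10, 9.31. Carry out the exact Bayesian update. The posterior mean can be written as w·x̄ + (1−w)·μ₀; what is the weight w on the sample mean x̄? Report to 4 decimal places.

0.9772

For Normal data with known variance σ², a Normal(μ₀, σ₀²) prior on μ is conjugate. Posterior precision = 1/σ₀² + n/σ²; posterior mean is the precision-weighted average of μ₀ and x̄.
σ₀² = 0.98² = 0.9604, σ² = 0.56² = 0.3136. Prior precision 1/σ₀² = 1/0.9604; data precision n/σ² = 14/0.3136.
w = (n/σ²)/(1/σ₀² + n/σ²) = n·σ₀²/(σ² + n·σ₀²) = 14·0.9604/(0.3136 + 14·0.9604) = 13.4456/13.7592 = 0.9772.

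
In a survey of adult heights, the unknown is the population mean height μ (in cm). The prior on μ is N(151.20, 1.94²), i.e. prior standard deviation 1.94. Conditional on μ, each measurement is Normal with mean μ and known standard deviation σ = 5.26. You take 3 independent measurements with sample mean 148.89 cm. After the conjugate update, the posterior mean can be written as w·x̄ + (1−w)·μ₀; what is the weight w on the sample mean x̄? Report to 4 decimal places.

For Normal data with known variance σ², a Normal(μ₀, σ₀²) prior on μ is conjugate. Posterior precision = 1/σ₀² + n/σ²; posterior mean is the precision-weighted average of μ₀ and x̄.
σ₀² = 1.94² = 3.7636, σ² = 5.26² = 27.6676. Prior precision 1/σ₀² = 1/3.7636; data precision n/σ² = 3/27.6676.
w = (n/σ²)/(1/σ₀² + n/σ²) = n·σ₀²/(σ² + n·σ₀²) = 3·3.7636/(27.6676 + 3·3.7636) = 11.2908/38.9584 = 0.2898.

0.2898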